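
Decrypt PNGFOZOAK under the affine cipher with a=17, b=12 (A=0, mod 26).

The inverse of 17 mod 26 is 23, since 17·23=391≡1. Apply D(y)=23·(y−12) mod 26:
P(15): 23·(15−12)=69≡17 → R
N(13): 23·(13−12)=23 → X
G(6): 23·(6−12)=-138≡18 → S
F(5): 23·(5−12)=-161≡21 → V
O(14): 23·(14−12)=46≡20 → U
Z(25): 23·(25−12)=299≡13 → N
O(14): 23·(14−12)=46≡20 → U
A(0): 23·(0−12)=-276≡10 → K
K(10): 23·(10−12)=-46≡6 → G

RXSVUNUKG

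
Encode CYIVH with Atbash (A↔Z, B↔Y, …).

XBRES

C(2) → X(23)
Y(24) → B(1)
I(8) → R(17)
V(21) → E(4)
H(7) → S(18)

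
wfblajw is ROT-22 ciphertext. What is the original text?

ajfpena

w(22): 22−22=0 → a
f(5): 5−22=-17≡9 → j
b(1): 1−22=-21≡5 → f
l(11): 11−22=-11≡15 → p
a(0): 0−22=-22≡4 → e
j(9): 9−22=-13≡13 → n
w(22): 22−22=0 → a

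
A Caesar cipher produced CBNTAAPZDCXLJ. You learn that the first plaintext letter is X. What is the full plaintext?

XWIOVVKUYXSGE

From the crib: C(2)−X(23)=-21≡5, so the shift is 5.
Subtract 5 from each ciphertext letter:
C(2): 2−5=-3≡23 → X
B(1): 1−5=-4≡22 → W
N(13): 13−5=8 → I
T(19): 19−5=14 → O
A(0): 0−5=-5≡21 → V
A(0): 0−5=-5≡21 → V
P(15): 15−5=10 → K
Z(25): 25−5=20 → U
D(3): 3−5=-2≡24 → Y
C(2): 2−5=-3≡23 → X
X(23): 23−5=18 → S
L(11): 11−5=6 → G
J(9): 9−5=4 → E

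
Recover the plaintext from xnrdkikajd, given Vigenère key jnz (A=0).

Repeat the key across the ciphertext: jnzjnzjnzj
x(23)−j(9): 14 → o
n(13)−n(13): 0 → a
r(17)−z(25): -8≡18 → s
d(3)−j(9): -6≡20 → u
k(10)−n(13): -3≡23 → x
i(8)−z(25): -17≡9 → j
k(10)−j(9): 1 → b
a(0)−n(13): -13≡13 → n
j(9)−z(25): -16≡10 → k
d(3)−j(9): -6≡20 → u

oasuxjbnku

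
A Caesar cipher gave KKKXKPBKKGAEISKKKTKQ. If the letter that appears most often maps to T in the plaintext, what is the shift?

The most frequent ciphertext letter is K (appears 10 times).
K is position 10; T is position 19.
Shift = -9≡17.

17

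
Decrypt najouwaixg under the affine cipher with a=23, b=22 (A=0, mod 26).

The inverse of 23 mod 26 is 17, since 23·17=391≡1. Apply D(y)=17·(y−22) mod 26:
n(13): 17·(13−22)=-153≡3 → d
a(0): 17·(0−22)=-374≡16 → q
j(9): 17·(9−22)=-221≡13 → n
o(14): 17·(14−22)=-136≡20 → u
u(20): 17·(20−22)=-34≡18 → s
w(22): 17·(22−22)=0 → a
a(0): 17·(0−22)=-374≡16 → q
i(8): 17·(8−22)=-238≡22 → w
x(23): 17·(23−22)=17 → r
g(6): 17·(6−22)=-272≡14 → o

dqnusaqwro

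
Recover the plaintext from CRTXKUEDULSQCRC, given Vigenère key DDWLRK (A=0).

ZOXMTKBAYABGZOG

Repeat the key across the ciphertext: DDWLRKDDWLRKDDW
C(2)−D(3): -1≡25 → Z
R(17)−D(3): 14 → O
T(19)−W(22): -3≡23 → X
X(23)−L(11): 12 → M
K(10)−R(17): -7≡19 → T
U(20)−K(10): 10 → K
E(4)−D(3): 1 → B
D(3)−D(3): 0 → A
U(20)−W(22): -2≡24 → Y
L(11)−L(11): 0 → A
S(18)−R(17): 1 → B
Q(16)−K(10): 6 → G
C(2)−D(3): -1≡25 → Z
R(17)−D(3): 14 → O
C(2)−W(22): -20≡6 → G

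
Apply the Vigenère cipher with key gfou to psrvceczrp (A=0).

vxfpijqtxu

Repeat the key across the message: gfougfougf
p(15)+g(6): 21 → v
s(18)+f(5): 23 → x
r(17)+o(14): 31≡5 → f
v(21)+u(20): 41≡15 → p
c(2)+g(6): 8 → i
e(4)+f(5): 9 → j
c(2)+o(14): 16 → q
z(25)+u(20): 45≡19 → t
r(17)+g(6): 23 → x
p(15)+f(5): 20 → u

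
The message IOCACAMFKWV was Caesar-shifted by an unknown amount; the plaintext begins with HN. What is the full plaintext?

From the crib: I(8)−H(7)=1, so the shift is 1.
Subtract 1 from each ciphertext letter:
I(8): 8−1=7 → H
O(14): 14−1=13 → N
C(2): 2−1=1 → B
A(0): 0−1=-1≡25 → Z
C(2): 2−1=1 → B
A(0): 0−1=-1≡25 → Z
M(12): 12−1=11 → L
F(5): 5−1=4 → E
K(10): 10−1=9 → J
W(22): 22−1=21 → V
V(21): 21−1=20 → U

HNBZBZLEJVU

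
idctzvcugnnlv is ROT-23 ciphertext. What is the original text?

lgfwcyfxjqqoy

i(8): 8−23=-15≡11 → l
d(3): 3−23=-20≡6 → g
c(2): 2−23=-21≡5 → f
t(19): 19−23=-4≡22 → w
z(25): 25−23=2 → c
v(21): 21−23=-2≡24 → y
c(2): 2−23=-21≡5 → f
u(20): 20−23=-3≡23 → x
g(6): 6−23=-17≡9 → j
n(13): 13−23=-10≡16 → q
n(13): 13−23=-10≡16 → q
l(11): 11−23=-12≡14 → o
v(21): 21−23=-2≡24 → y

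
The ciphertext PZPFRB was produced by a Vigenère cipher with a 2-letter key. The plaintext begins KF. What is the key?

Subtract each crib letter from the matching ciphertext letter (mod 26):
P(15)−K(10)=5 → F
Z(25)−F(5)=20 → U

FU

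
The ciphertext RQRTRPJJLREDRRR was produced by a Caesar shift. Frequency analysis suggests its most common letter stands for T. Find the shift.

The most frequent ciphertext letter is R (appears 7 times).
R is position 17; T is position 19.
Shift = -2≡24.

24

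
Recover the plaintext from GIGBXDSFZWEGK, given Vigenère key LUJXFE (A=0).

Repeat the key across the ciphertext: LUJXFELUJXFEL
G(6)−L(11): -5≡21 → V
I(8)−U(20): -12≡14 → O
G(6)−J(9): -3≡23 → X
B(1)−X(23): -22≡4 → E
X(23)−F(5): 18 → S
D(3)−E(4): -1≡25 → Z
S(18)−L(11): 7 → H
F(5)−U(20): -15≡11 → L
Z(25)−J(9): 16 → Q
W(22)−X(23): -1≡25 → Z
E(4)−F(5): -1≡25 → Z
G(6)−E(4): 2 → C
K(10)−L(11): -1≡25 → Z

VOXESZHLQZZCZ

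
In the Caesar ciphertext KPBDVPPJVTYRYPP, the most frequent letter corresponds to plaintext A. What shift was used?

The most frequent ciphertext letter is P (appears 5 times).
P is position 15; A is position 0.
Shift = 15.

15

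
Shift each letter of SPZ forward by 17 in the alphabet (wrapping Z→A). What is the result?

JGQ

S(18): 18+17=35≡9 → J
P(15): 15+17=32≡6 → G
Z(25): 25+17=42≡16 → Q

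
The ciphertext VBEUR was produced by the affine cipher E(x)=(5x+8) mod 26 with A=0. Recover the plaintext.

NJUSH

The inverse of 5 mod 26 is 21, since 5·21=105≡1. Apply D(y)=21·(y−8) mod 26:
V(21): 21·(21−8)=273≡13 → N
B(1): 21·(1−8)=-147≡9 → J
E(4): 21·(4−8)=-84≡20 → U
U(20): 21·(20−8)=252≡18 → S
R(17): 21·(17−8)=189≡7 → H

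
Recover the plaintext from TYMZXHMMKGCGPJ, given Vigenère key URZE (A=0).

Repeat the key across the ciphertext: URZEURZEURZEUR
T(19)−U(20): -1≡25 → Z
Y(24)−R(17): 7 → H
M(12)−Z(25): -13≡13 → N
Z(25)−E(4): 21 → V
X(23)−U(20): 3 → D
H(7)−R(17): -10≡16 → Q
M(12)−Z(25): -13≡13 → N
M(12)−E(4): 8 → I
K(10)−U(20): -10≡16 → Q
G(6)−R(17): -11≡15 → P
C(2)−Z(25): -23≡3 → D
G(6)−E(4): 2 → C
P(15)−U(20): -5≡21 → V
J(9)−R(17): -8≡18 → S

ZHNVDQNIQPDCVS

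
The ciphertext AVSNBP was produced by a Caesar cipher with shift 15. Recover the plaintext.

LGDYMA

A(0): 0−15=-15≡11 → L
V(21): 21−15=6 → G
S(18): 18−15=3 → D
N(13): 13−15=-2≡24 → Y
B(1): 1−15=-14≡12 → M
P(15): 15−15=0 → A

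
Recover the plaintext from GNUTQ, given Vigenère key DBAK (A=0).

DMUJN

Repeat the key across the ciphertext: DBAKD
G(6)−D(3): 3 → D
N(13)−B(1): 12 → M
U(20)−A(0): 20 → U
T(19)−K(10): 9 → J
Q(16)−D(3): 13 → N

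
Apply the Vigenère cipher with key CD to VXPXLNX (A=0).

Repeat the key across the message: CDCDCDC
V(21)+C(2): 23 → X
X(23)+D(3): 26≡0 → A
P(15)+C(2): 17 → R
X(23)+D(3): 26≡0 → A
L(11)+C(2): 13 → N
N(13)+D(3): 16 → Q
X(23)+C(2): 25 → Z

XARANQZ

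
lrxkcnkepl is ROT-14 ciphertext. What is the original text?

xdjwozwqbx

l(11): 11−14=-3≡23 → x
r(17): 17−14=3 → d
x(23): 23−14=9 → j
k(10): 10−14=-4≡22 → w
c(2): 2−14=-12≡14 → o
n(13): 13−14=-1≡25 → z
k(10): 10−14=-4≡22 → w
e(4): 4−14=-10≡16 → q
p(15): 15−14=1 → b
l(11): 11−14=-3≡23 → x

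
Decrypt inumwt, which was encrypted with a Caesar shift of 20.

otascz

i(8): 8−20=-12≡14 → o
n(13): 13−20=-7≡19 → t
u(20): 20−20=0 → a
m(12): 12−20=-8≡18 → s
w(22): 22−20=2 → c
t(19): 19−20=-1≡25 → z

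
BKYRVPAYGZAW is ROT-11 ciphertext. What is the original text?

B(1): 1−11=-10≡16 → Q
K(10): 10−11=-1≡25 → Z
Y(24): 24−11=13 → N
R(17): 17−11=6 → G
V(21): 21−11=10 → K
P(15): 15−11=4 → E
A(0): 0−11=-11≡15 → P
Y(24): 24−11=13 → N
G(6): 6−11=-5≡21 → V
Z(25): 25−11=14 → O
A(0): 0−11=-11≡15 → P
W(22): 22−11=11 → L

QZNGKEPNVOPL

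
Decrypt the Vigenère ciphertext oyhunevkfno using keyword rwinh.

xczhgnzcsgx

Repeat the key across the ciphertext: rwinhrwinhr
o(14)−r(17): -3≡23 → x
y(24)−w(22): 2 → c
h(7)−i(8): -1≡25 → z
u(20)−n(13): 7 → h
n(13)−h(7): 6 → g
e(4)−r(17): -13≡13 → n
v(21)−w(22): -1≡25 → z
k(10)−i(8): 2 → c
f(5)−n(13): -8≡18 → s
n(13)−h(7): 6 → g
o(14)−r(17): -3≡23 → x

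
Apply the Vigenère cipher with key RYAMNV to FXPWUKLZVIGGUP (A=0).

Repeat the key across the message: RYAMNVRYAMNVRY
F(5)+R(17): 22 → W
X(23)+Y(24): 47≡21 → V
P(15)+A(0): 15 → P
W(22)+M(12): 34≡8 → I
U(20)+N(13): 33≡7 → H
K(10)+V(21): 31≡5 → F
L(11)+R(17): 28≡2 → C
Z(25)+Y(24): 49≡23 → X
V(21)+A(0): 21 → V
I(8)+M(12): 20 → U
G(6)+N(13): 19 → T
G(6)+V(21): 27≡1 → B
U(20)+R(17): 37≡11 → L
P(15)+Y(24): 39≡13 → N

WVPIHFCXVUTBLN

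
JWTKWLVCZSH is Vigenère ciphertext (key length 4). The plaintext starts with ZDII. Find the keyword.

KTLC

Subtract each crib letter from the matching ciphertext letter (mod 26):
J(9)−Z(25)=-16≡10 → K
W(22)−D(3)=19 → T
T(19)−I(8)=11 → L
K(10)−I(8)=2 → C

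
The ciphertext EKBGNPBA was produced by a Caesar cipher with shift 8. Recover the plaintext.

E(4): 4−8=-4≡22 → W
K(10): 10−8=2 → C
B(1): 1−8=-7≡19 → T
G(6): 6−8=-2≡24 → Y
N(13): 13−8=5 → F
P(15): 15−8=7 → H
B(1): 1−8=-7≡19 → T
A(0): 0−8=-8≡18 → S

WCTYFHTS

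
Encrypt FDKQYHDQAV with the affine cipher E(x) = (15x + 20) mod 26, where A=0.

F(5): 15·5+20=95≡17 → R
D(3): 15·3+20=65≡13 → N
K(10): 15·10+20=170≡14 → O
Q(16): 15·16+20=260≡0 → A
Y(24): 15·24+20=380≡16 → Q
H(7): 15·7+20=125≡21 → V
D(3): 15·3+20=65≡13 → N
Q(16): 15·16+20=260≡0 → A
A(0): 15·0+20=20 → U
V(21): 15·21+20=335≡23 → X

RNOAQVNAUX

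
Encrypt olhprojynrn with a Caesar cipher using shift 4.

o(14): 14+4=18 → s
l(11): 11+4=15 → p
h(7): 7+4=11 → l
p(15): 15+4=19 → t
r(17): 17+4=21 → v
o(14): 14+4=18 → s
j(9): 9+4=13 → n
y(24): 24+4=28≡2 → c
n(13): 13+4=17 → r
r(17): 17+4=21 → v
n(13): 13+4=17 → r

spltvsncrvr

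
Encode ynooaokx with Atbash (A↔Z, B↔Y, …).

bmllzlpc

y(24) → b(1)
n(13) → m(12)
o(14) → l(11)
o(14) → l(11)
a(0) → z(25)
o(14) → l(11)
k(10) → p(15)
x(23) → c(2)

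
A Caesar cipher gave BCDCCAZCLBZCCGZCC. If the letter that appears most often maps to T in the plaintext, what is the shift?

9

The most frequent ciphertext letter is C (appears 8 times).
C is position 2; T is position 19.
Shift = -17≡9.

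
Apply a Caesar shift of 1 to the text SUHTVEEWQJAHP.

S(18): 18+1=19 → T
U(20): 20+1=21 → V
H(7): 7+1=8 → I
T(19): 19+1=20 → U
V(21): 21+1=22 → W
E(4): 4+1=5 → F
E(4): 4+1=5 → F
W(22): 22+1=23 → X
Q(16): 16+1=17 → R
J(9): 9+1=10 → K
A(0): 0+1=1 → B
H(7): 7+1=8 → I
P(15): 15+1=16 → Q

TVIUWFFXRKBIQ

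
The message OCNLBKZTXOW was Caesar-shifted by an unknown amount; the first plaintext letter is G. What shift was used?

8

From the crib: O(14)−G(6)=8, so the shift is 8.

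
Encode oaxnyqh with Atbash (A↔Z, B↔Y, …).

lzcmbjs

o(14) → l(11)
a(0) → z(25)
x(23) → c(2)
n(13) → m(12)
y(24) → b(1)
q(16) → j(9)
h(7) → s(18)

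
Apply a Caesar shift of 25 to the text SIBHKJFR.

RHAGJIEQ

S(18): 18+25=43≡17 → R
I(8): 8+25=33≡7 → H
B(1): 1+25=26≡0 → A
H(7): 7+25=32≡6 → G
K(10): 10+25=35≡9 → J
J(9): 9+25=34≡8 → I
F(5): 5+25=30≡4 → E
R(17): 17+25=42≡16 → Q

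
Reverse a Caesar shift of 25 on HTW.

H(7): 7−25=-18≡8 → I
T(19): 19−25=-6≡20 → U
W(22): 22−25=-3≡23 → X

IUX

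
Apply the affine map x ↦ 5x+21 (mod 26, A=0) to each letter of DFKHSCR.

KUTEHFC

D(3): 5·3+21=36≡10 → K
F(5): 5·5+21=46≡20 → U
K(10): 5·10+21=71≡19 → T
H(7): 5·7+21=56≡4 → E
S(18): 5·18+21=111≡7 → H
C(2): 5·2+21=31≡5 → F
R(17): 5·17+21=106≡2 → C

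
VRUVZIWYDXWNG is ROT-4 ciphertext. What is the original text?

RNQRVESUZTSJC

V(21): 21−4=17 → R
R(17): 17−4=13 → N
U(20): 20−4=16 → Q
V(21): 21−4=17 → R
Z(25): 25−4=21 → V
I(8): 8−4=4 → E
W(22): 22−4=18 → S
Y(24): 24−4=20 → U
D(3): 3−4=-1≡25 → Z
X(23): 23−4=19 → T
W(22): 22−4=18 → S
N(13): 13−4=9 → J
G(6): 6−4=2 → C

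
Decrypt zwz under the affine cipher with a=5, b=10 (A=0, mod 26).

dsd

The inverse of 5 mod 26 is 21, since 5·21=105≡1. Apply D(y)=21·(y−10) mod 26:
z(25): 21·(25−10)=315≡3 → d
w(22): 21·(22−10)=252≡18 → s
z(25): 21·(25−10)=315≡3 → d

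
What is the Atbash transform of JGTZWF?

QTGADU

J(9) → Q(16)
G(6) → T(19)
T(19) → G(6)
Z(25) → A(0)
W(22) → D(3)
F(5) → U(20)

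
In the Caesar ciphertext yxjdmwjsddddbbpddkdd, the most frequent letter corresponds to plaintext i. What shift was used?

The most frequent ciphertext letter is d (appears 9 times).
d is position 3; i is position 8.
Shift = -5≡21.

21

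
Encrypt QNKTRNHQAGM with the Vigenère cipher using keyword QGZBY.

GTJUPDNPBEC

Repeat the key across the message: QGZBYQGZBYQ
Q(16)+Q(16): 32≡6 → G
N(13)+G(6): 19 → T
K(10)+Z(25): 35≡9 → J
T(19)+B(1): 20 → U
R(17)+Y(24): 41≡15 → P
N(13)+Q(16): 29≡3 → D
H(7)+G(6): 13 → N
Q(16)+Z(25): 41≡15 → P
A(0)+B(1): 1 → B
G(6)+Y(24): 30≡4 → E
M(12)+Q(16): 28≡2 → C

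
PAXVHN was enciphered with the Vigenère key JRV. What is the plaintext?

GJCMQS

Repeat the key across the ciphertext: JRVJRV
P(15)−J(9): 6 → G
A(0)−R(17): -17≡9 → J
X(23)−V(21): 2 → C
V(21)−J(9): 12 → M
H(7)−R(17): -10≡16 → Q
N(13)−V(21): -8≡18 → S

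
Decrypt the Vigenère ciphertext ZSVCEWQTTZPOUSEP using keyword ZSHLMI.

AAORSORBMODGVAXE

Repeat the key across the ciphertext: ZSHLMIZSHLMIZSHL
Z(25)−Z(25): 0 → A
S(18)−S(18): 0 → A
V(21)−H(7): 14 → O
C(2)−L(11): -9≡17 → R
E(4)−M(12): -8≡18 → S
W(22)−I(8): 14 → O
Q(16)−Z(25): -9≡17 → R
T(19)−S(18): 1 → B
T(19)−H(7): 12 → M
Z(25)−L(11): 14 → O
P(15)−M(12): 3 → D
O(14)−I(8): 6 → G
U(20)−Z(25): -5≡21 → V
S(18)−S(18): 0 → A
E(4)−H(7): -3≡23 → X
P(15)−L(11): 4 → E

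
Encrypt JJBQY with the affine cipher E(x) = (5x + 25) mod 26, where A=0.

J(9): 5·9+25=70≡18 → S
J(9): 5·9+25=70≡18 → S
B(1): 5·1+25=30≡4 → E
Q(16): 5·16+25=105≡1 → B
Y(24): 5·24+25=145≡15 → P

SSEBP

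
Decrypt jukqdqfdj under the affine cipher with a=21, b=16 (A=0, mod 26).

ruwanaxnr

The inverse of 21 mod 26 is 5, since 21·5=105≡1. Apply D(y)=5·(y−16) mod 26:
j(9): 5·(9−16)=-35≡17 → r
u(20): 5·(20−16)=20 → u
k(10): 5·(10−16)=-30≡22 → w
q(16): 5·(16−16)=0 → a
d(3): 5·(3−16)=-65≡13 → n
q(16): 5·(16−16)=0 → a
f(5): 5·(5−16)=-55≡23 → x
d(3): 5·(3−16)=-65≡13 → n
j(9): 5·(9−16)=-35≡17 → r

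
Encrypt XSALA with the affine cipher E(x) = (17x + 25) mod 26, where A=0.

X(23): 17·23+25=416≡0 → A
S(18): 17·18+25=331≡19 → T
A(0): 17·0+25=25 → Z
L(11): 17·11+25=212≡4 → E
A(0): 17·0+25=25 → Z

ATZEZ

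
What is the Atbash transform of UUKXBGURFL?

FFPCYTFIUO

U(20) → F(5)
U(20) → F(5)
K(10) → P(15)
X(23) → C(2)
B(1) → Y(24)
G(6) → T(19)
U(20) → F(5)
R(17) → I(8)
F(5) → U(20)
L(11) → O(14)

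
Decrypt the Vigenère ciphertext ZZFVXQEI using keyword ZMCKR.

Repeat the key across the ciphertext: ZMCKRZMC
Z(25)−Z(25): 0 → A
Z(25)−M(12): 13 → N
F(5)−C(2): 3 → D
V(21)−K(10): 11 → L
X(23)−R(17): 6 → G
Q(16)−Z(25): -9≡17 → R
E(4)−M(12): -8≡18 → S
I(8)−C(2): 6 → G

ANDLGRSG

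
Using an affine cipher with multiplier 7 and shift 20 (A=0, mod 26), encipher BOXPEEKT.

BOZVWWMX

B(1): 7·1+20=27≡1 → B
O(14): 7·14+20=118≡14 → O
X(23): 7·23+20=181≡25 → Z
P(15): 7·15+20=125≡21 → V
E(4): 7·4+20=48≡22 → W
E(4): 7·4+20=48≡22 → W
K(10): 7·10+20=90≡12 → M
T(19): 7·19+20=153≡23 → X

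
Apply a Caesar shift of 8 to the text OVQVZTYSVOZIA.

O(14): 14+8=22 → W
V(21): 21+8=29≡3 → D
Q(16): 16+8=24 → Y
V(21): 21+8=29≡3 → D
Z(25): 25+8=33≡7 → H
T(19): 19+8=27≡1 → B
Y(24): 24+8=32≡6 → G
S(18): 18+8=26≡0 → A
V(21): 21+8=29≡3 → D
O(14): 14+8=22 → W
Z(25): 25+8=33≡7 → H
I(8): 8+8=16 → Q
A(0): 0+8=8 → I

WDYDHBGADWHQI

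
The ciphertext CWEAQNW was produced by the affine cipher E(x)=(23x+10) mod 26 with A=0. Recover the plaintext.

UWCMYZW

The inverse of 23 mod 26 is 17, since 23·17=391≡1. Apply D(y)=17·(y−10) mod 26:
C(2): 17·(2−10)=-136≡20 → U
W(22): 17·(22−10)=204≡22 → W
E(4): 17·(4−10)=-102≡2 → C
A(0): 17·(0−10)=-170≡12 → M
Q(16): 17·(16−10)=102≡24 → Y
N(13): 17·(13−10)=51≡25 → Z
W(22): 17·(22−10)=204≡22 → W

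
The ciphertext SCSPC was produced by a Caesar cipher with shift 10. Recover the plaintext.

S(18): 18−10=8 → I
C(2): 2−10=-8≡18 → S
S(18): 18−10=8 → I
P(15): 15−10=5 → F
C(2): 2−10=-8≡18 → S

ISIFS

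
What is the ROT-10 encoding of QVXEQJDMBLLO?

AFHOATNWLVVY

Q(16): 16+10=26≡0 → A
V(21): 21+10=31≡5 → F
X(23): 23+10=33≡7 → H
E(4): 4+10=14 → O
Q(16): 16+10=26≡0 → A
J(9): 9+10=19 → T
D(3): 3+10=13 → N
M(12): 12+10=22 → W
B(1): 1+10=11 → L
L(11): 11+10=21 → V
L(11): 11+10=21 → V
O(14): 14+10=24 → Y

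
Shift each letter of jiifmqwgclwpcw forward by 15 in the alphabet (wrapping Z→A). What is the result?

j(9): 9+15=24 → y
i(8): 8+15=23 → x
i(8): 8+15=23 → x
f(5): 5+15=20 → u
m(12): 12+15=27≡1 → b
q(16): 16+15=31≡5 → f
w(22): 22+15=37≡11 → l
g(6): 6+15=21 → v
c(2): 2+15=17 → r
l(11): 11+15=26≡0 → a
w(22): 22+15=37≡11 → l
p(15): 15+15=30≡4 → e
c(2): 2+15=17 → r
w(22): 22+15=37≡11 → l

yxxubflvralerl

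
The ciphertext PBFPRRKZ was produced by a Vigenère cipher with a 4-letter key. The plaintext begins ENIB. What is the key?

Subtract each crib letter from the matching ciphertext letter (mod 26):
P(15)−E(4)=11 → L
B(1)−N(13)=-12≡14 → O
F(5)−I(8)=-3≡23 → X
P(15)−B(1)=14 → O

LOXO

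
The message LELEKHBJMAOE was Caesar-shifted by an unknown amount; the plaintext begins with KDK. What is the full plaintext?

From the crib: L(11)−K(10)=1, so the shift is 1.
Subtract 1 from each ciphertext letter:
L(11): 11−1=10 → K
E(4): 4−1=3 → D
L(11): 11−1=10 → K
E(4): 4−1=3 → D
K(10): 10−1=9 → J
H(7): 7−1=6 → G
B(1): 1−1=0 → A
J(9): 9−1=8 → I
M(12): 12−1=11 → L
A(0): 0−1=-1≡25 → Z
O(14): 14−1=13 → N
E(4): 4−1=3 → D

KDKDJGAILZND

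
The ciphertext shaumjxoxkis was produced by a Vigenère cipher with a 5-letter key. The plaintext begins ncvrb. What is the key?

fffdl

Subtract each crib letter from the matching ciphertext letter (mod 26):
s(18)−n(13)=5 → f
h(7)−c(2)=5 → f
a(0)−v(21)=-21≡5 → f
u(20)−r(17)=3 → d
m(12)−b(1)=11 → l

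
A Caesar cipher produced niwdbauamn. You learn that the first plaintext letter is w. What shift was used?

17

From the crib: n(13)−w(22)=-9≡17, so the shift is 17.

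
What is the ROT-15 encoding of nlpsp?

caehe

n(13): 13+15=28≡2 → c
l(11): 11+15=26≡0 → a
p(15): 15+15=30≡4 → e
s(18): 18+15=33≡7 → h
p(15): 15+15=30≡4 → e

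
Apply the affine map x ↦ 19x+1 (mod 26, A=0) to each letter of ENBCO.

ZOUNH

E(4): 19·4+1=77≡25 → Z
N(13): 19·13+1=248≡14 → O
B(1): 19·1+1=20 → U
C(2): 19·2+1=39≡13 → N
O(14): 19·14+1=267≡7 → H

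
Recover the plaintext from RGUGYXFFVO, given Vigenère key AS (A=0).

Repeat the key across the ciphertext: ASASASASAS
R(17)−A(0): 17 → R
G(6)−S(18): -12≡14 → O
U(20)−A(0): 20 → U
G(6)−S(18): -12≡14 → O
Y(24)−A(0): 24 → Y
X(23)−S(18): 5 → F
F(5)−A(0): 5 → F
F(5)−S(18): -13≡13 → N
V(21)−A(0): 21 → V
O(14)−S(18): -4≡22 → W

ROUOYFFNVW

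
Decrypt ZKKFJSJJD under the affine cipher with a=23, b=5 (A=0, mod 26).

CHHAQNQQS

The inverse of 23 mod 26 is 17, since 23·17=391≡1. Apply D(y)=17·(y−5) mod 26:
Z(25): 17·(25−5)=340≡2 → C
K(10): 17·(10−5)=85≡7 → H
K(10): 17·(10−5)=85≡7 → H
F(5): 17·(5−5)=0 → A
J(9): 17·(9−5)=68≡16 → Q
S(18): 17·(18−5)=221≡13 → N
J(9): 17·(9−5)=68≡16 → Q
J(9): 17·(9−5)=68≡16 → Q
D(3): 17·(3−5)=-34≡18 → S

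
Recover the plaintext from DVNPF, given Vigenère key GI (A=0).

Repeat the key across the ciphertext: GIGIG
D(3)−G(6): -3≡23 → X
V(21)−I(8): 13 → N
N(13)−G(6): 7 → H
P(15)−I(8): 7 → H
F(5)−G(6): -1≡25 → Z

XNHHZ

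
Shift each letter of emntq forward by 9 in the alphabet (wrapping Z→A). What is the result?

e(4): 4+9=13 → n
m(12): 12+9=21 → v
n(13): 13+9=22 → w
t(19): 19+9=28≡2 → c
q(16): 16+9=25 → z

nvwcz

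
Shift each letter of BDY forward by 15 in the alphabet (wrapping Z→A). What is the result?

B(1): 1+15=16 → Q
D(3): 3+15=18 → S
Y(24): 24+15=39≡13 → N

QSN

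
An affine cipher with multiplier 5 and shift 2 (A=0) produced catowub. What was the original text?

aktseof

The inverse of 5 mod 26 is 21, since 5·21=105≡1. Apply D(y)=21·(y−2) mod 26:
c(2): 21·(2−2)=0 → a
a(0): 21·(0−2)=-42≡10 → k
t(19): 21·(19−2)=357≡19 → t
o(14): 21·(14−2)=252≡18 → s
w(22): 21·(22−2)=420≡4 → e
u(20): 21·(20−2)=378≡14 → o
b(1): 21·(1−2)=-21≡5 → f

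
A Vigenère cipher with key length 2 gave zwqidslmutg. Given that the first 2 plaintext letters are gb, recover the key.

Subtract each crib letter from the matching ciphertext letter (mod 26):
z(25)−g(6)=19 → t
w(22)−b(1)=21 → v

tv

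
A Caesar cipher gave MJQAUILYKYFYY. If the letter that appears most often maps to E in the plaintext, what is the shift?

20

The most frequent ciphertext letter is Y (appears 4 times).
Y is position 24; E is position 4.
Shift = 20.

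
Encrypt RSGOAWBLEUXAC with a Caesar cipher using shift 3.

UVJRDZEOHXADF

R(17): 17+3=20 → U
S(18): 18+3=21 → V
G(6): 6+3=9 → J
O(14): 14+3=17 → R
A(0): 0+3=3 → D
W(22): 22+3=25 → Z
B(1): 1+3=4 → E
L(11): 11+3=14 → O
E(4): 4+3=7 → H
U(20): 20+3=23 → X
X(23): 23+3=26≡0 → A
A(0): 0+3=3 → D
C(2): 2+3=5 → F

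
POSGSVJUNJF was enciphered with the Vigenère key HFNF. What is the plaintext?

Repeat the key across the ciphertext: HFNFHFNFHFN
P(15)−H(7): 8 → I
O(14)−F(5): 9 → J
S(18)−N(13): 5 → F
G(6)−F(5): 1 → B
S(18)−H(7): 11 → L
V(21)−F(5): 16 → Q
J(9)−N(13): -4≡22 → W
U(20)−F(5): 15 → P
N(13)−H(7): 6 → G
J(9)−F(5): 4 → E
F(5)−N(13): -8≡18 → S

IJFBLQWPGES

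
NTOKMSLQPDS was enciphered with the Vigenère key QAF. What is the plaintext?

Repeat the key across the ciphertext: QAFQAFQAFQA
N(13)−Q(16): -3≡23 → X
T(19)−A(0): 19 → T
O(14)−F(5): 9 → J
K(10)−Q(16): -6≡20 → U
M(12)−A(0): 12 → M
S(18)−F(5): 13 → N
L(11)−Q(16): -5≡21 → V
Q(16)−A(0): 16 → Q
P(15)−F(5): 10 → K
D(3)−Q(16): -13≡13 → N
S(18)−A(0): 18 → S

XTJUMNVQKNS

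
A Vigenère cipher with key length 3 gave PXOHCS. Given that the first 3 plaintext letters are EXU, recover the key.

LAU

Subtract each crib letter from the matching ciphertext letter (mod 26):
P(15)−E(4)=11 → L
X(23)−X(23)=0 → A
O(14)−U(20)=-6≡20 → U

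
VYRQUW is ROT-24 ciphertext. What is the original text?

V(21): 21−24=-3≡23 → X
Y(24): 24−24=0 → A
R(17): 17−24=-7≡19 → T
Q(16): 16−24=-8≡18 → S
U(20): 20−24=-4≡22 → W
W(22): 22−24=-2≡24 → Y

XATSWY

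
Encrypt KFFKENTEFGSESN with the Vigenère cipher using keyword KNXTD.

USCDHXGBYJCRPG

Repeat the key across the message: KNXTDKNXTDKNXT
K(10)+K(10): 20 → U
F(5)+N(13): 18 → S
F(5)+X(23): 28≡2 → C
K(10)+T(19): 29≡3 → D
E(4)+D(3): 7 → H
N(13)+K(10): 23 → X
T(19)+N(13): 32≡6 → G
E(4)+X(23): 27≡1 → B
F(5)+T(19): 24 → Y
G(6)+D(3): 9 → J
S(18)+K(10): 28≡2 → C
E(4)+N(13): 17 → R
S(18)+X(23): 41≡15 → P
N(13)+T(19): 32≡6 → G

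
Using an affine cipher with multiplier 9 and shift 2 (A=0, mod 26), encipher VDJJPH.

JDFFHN

V(21): 9·21+2=191≡9 → J
D(3): 9·3+2=29≡3 → D
J(9): 9·9+2=83≡5 → F
J(9): 9·9+2=83≡5 → F
P(15): 9·15+2=137≡7 → H
H(7): 9·7+2=65≡13 → N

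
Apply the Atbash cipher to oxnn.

o(14) → l(11)
x(23) → c(2)
n(13) → m(12)
n(13) → m(12)

lcmm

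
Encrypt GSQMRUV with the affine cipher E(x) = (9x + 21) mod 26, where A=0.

G(6): 9·6+21=75≡23 → X
S(18): 9·18+21=183≡1 → B
Q(16): 9·16+21=165≡9 → J
M(12): 9·12+21=129≡25 → Z
R(17): 9·17+21=174≡18 → S
U(20): 9·20+21=201≡19 → T
V(21): 9·21+21=210≡2 → C

XBJZSTC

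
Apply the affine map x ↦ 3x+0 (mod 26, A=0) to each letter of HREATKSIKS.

VZMAFECYEC

H(7): 3·7+0=21 → V
R(17): 3·17+0=51≡25 → Z
E(4): 3·4+0=12 → M
A(0): 3·0+0=0 → A
T(19): 3·19+0=57≡5 → F
K(10): 3·10+0=30≡4 → E
S(18): 3·18+0=54≡2 → C
I(8): 3·8+0=24 → Y
K(10): 3·10+0=30≡4 → E
S(18): 3·18+0=54≡2 → C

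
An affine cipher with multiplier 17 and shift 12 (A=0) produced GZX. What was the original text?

The inverse of 17 mod 26 is 23, since 17·23=391≡1. Apply D(y)=23·(y−12) mod 26:
G(6): 23·(6−12)=-138≡18 → S
Z(25): 23·(25−12)=299≡13 → N
X(23): 23·(23−12)=253≡19 → T

SNT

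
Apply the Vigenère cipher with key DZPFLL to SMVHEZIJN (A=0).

Repeat the key across the message: DZPFLLDZP
S(18)+D(3): 21 → V
M(12)+Z(25): 37≡11 → L
V(21)+P(15): 36≡10 → K
H(7)+F(5): 12 → M
E(4)+L(11): 15 → P
Z(25)+L(11): 36≡10 → K
I(8)+D(3): 11 → L
J(9)+Z(25): 34≡8 → I
N(13)+P(15): 28≡2 → C

VLKMPKLIC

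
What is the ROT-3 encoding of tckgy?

t(19): 19+3=22 → w
c(2): 2+3=5 → f
k(10): 10+3=13 → n
g(6): 6+3=9 → j
y(24): 24+3=27≡1 → b

wfnjb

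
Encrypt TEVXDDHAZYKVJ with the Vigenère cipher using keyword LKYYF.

EOTVIORYXDVFH

Repeat the key across the message: LKYYFLKYYFLKY
T(19)+L(11): 30≡4 → E
E(4)+K(10): 14 → O
V(21)+Y(24): 45≡19 → T
X(23)+Y(24): 47≡21 → V
D(3)+F(5): 8 → I
D(3)+L(11): 14 → O
H(7)+K(10): 17 → R
A(0)+Y(24): 24 → Y
Z(25)+Y(24): 49≡23 → X
Y(24)+F(5): 29≡3 → D
K(10)+L(11): 21 → V
V(21)+K(10): 31≡5 → F
J(9)+Y(24): 33≡7 → H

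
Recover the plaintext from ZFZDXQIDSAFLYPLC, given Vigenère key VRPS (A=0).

Repeat the key across the ciphertext: VRPSVRPSVRPSVRPS
Z(25)−V(21): 4 → E
F(5)−R(17): -12≡14 → O
Z(25)−P(15): 10 → K
D(3)−S(18): -15≡11 → L
X(23)−V(21): 2 → C
Q(16)−R(17): -1≡25 → Z
I(8)−P(15): -7≡19 → T
D(3)−S(18): -15≡11 → L
S(18)−V(21): -3≡23 → X
A(0)−R(17): -17≡9 → J
F(5)−P(15): -10≡16 → Q
L(11)−S(18): -7≡19 → T
Y(24)−V(21): 3 → D
P(15)−R(17): -2≡24 → Y
L(11)−P(15): -4≡22 → W
C(2)−S(18): -16≡10 → K

EOKLCZTLXJQTDYWK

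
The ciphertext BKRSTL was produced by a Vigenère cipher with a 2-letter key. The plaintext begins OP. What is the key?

Subtract each crib letter from the matching ciphertext letter (mod 26):
B(1)−O(14)=-13≡13 → N
K(10)−P(15)=-5≡21 → V

NV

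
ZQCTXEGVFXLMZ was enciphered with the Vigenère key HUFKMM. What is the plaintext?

Repeat the key across the ciphertext: HUFKMMHUFKMMH
Z(25)−H(7): 18 → S
Q(16)−U(20): -4≡22 → W
C(2)−F(5): -3≡23 → X
T(19)−K(10): 9 → J
X(23)−M(12): 11 → L
E(4)−M(12): -8≡18 → S
G(6)−H(7): -1≡25 → Z
V(21)−U(20): 1 → B
F(5)−F(5): 0 → A
X(23)−K(10): 13 → N
L(11)−M(12): -1≡25 → Z
M(12)−M(12): 0 → A
Z(25)−H(7): 18 → S

SWXJLSZBANZAS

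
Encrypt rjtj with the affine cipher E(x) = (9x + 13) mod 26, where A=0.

r(17): 9·17+13=166≡10 → k
j(9): 9·9+13=94≡16 → q
t(19): 9·19+13=184≡2 → c
j(9): 9·9+13=94≡16 → q

kqcq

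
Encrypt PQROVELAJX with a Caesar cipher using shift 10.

ZABYFOVKTH

P(15): 15+10=25 → Z
Q(16): 16+10=26≡0 → A
R(17): 17+10=27≡1 → B
O(14): 14+10=24 → Y
V(21): 21+10=31≡5 → F
E(4): 4+10=14 → O
L(11): 11+10=21 → V
A(0): 0+10=10 → K
J(9): 9+10=19 → T
X(23): 23+10=33≡7 → H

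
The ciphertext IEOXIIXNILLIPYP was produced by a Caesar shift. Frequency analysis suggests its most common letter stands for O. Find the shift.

The most frequent ciphertext letter is I (appears 5 times).
I is position 8; O is position 14.
Shift = -6≡20.

20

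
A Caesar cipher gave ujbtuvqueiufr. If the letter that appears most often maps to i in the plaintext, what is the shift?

12

The most frequent ciphertext letter is u (appears 4 times).
u is position 20; i is position 8.
Shift = 12.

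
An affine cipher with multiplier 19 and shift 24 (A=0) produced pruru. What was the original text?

The inverse of 19 mod 26 is 11, since 19·11=209≡1. Apply D(y)=11·(y−24) mod 26:
p(15): 11·(15−24)=-99≡5 → f
r(17): 11·(17−24)=-77≡1 → b
u(20): 11·(20−24)=-44≡8 → i
r(17): 11·(17−24)=-77≡1 → b
u(20): 11·(20−24)=-44≡8 → i

fbibi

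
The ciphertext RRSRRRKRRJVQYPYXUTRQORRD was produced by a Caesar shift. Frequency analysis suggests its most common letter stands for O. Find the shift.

3

The most frequent ciphertext letter is R (appears 10 times).
R is position 17; O is position 14.
Shift = 3.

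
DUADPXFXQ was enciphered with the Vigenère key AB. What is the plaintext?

Repeat the key across the ciphertext: ABABABABA
D(3)−A(0): 3 → D
U(20)−B(1): 19 → T
A(0)−A(0): 0 → A
D(3)−B(1): 2 → C
P(15)−A(0): 15 → P
X(23)−B(1): 22 → W
F(5)−A(0): 5 → F
X(23)−B(1): 22 → W
Q(16)−A(0): 16 → Q

DTACPWFWQ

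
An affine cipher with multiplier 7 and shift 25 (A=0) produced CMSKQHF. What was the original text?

TNZJVQM

The inverse of 7 mod 26 is 15, since 7·15=105≡1. Apply D(y)=15·(y−25) mod 26:
C(2): 15·(2−25)=-345≡19 → T
M(12): 15·(12−25)=-195≡13 → N
S(18): 15·(18−25)=-105≡25 → Z
K(10): 15·(10−25)=-225≡9 → J
Q(16): 15·(16−25)=-135≡21 → V
H(7): 15·(7−25)=-270≡16 → Q
F(5): 15·(5−25)=-300≡12 → M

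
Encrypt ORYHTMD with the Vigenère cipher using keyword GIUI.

Repeat the key across the message: GIUIGIU
O(14)+G(6): 20 → U
R(17)+I(8): 25 → Z
Y(24)+U(20): 44≡18 → S
H(7)+I(8): 15 → P
T(19)+G(6): 25 → Z
M(12)+I(8): 20 → U
D(3)+U(20): 23 → X

UZSPZUX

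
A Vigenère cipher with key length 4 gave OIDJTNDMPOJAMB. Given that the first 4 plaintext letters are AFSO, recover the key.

ODLV

Subtract each crib letter from the matching ciphertext letter (mod 26):
O(14)−A(0)=14 → O
I(8)−F(5)=3 → D
D(3)−S(18)=-15≡11 → L
J(9)−O(14)=-5≡21 → V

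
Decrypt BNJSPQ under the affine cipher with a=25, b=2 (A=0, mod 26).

BPTKNM

The inverse of 25 mod 26 is 25, since 25·25=625≡1. Apply D(y)=25·(y−2) mod 26:
B(1): 25·(1−2)=-25≡1 → B
N(13): 25·(13−2)=275≡15 → P
J(9): 25·(9−2)=175≡19 → T
S(18): 25·(18−2)=400≡10 → K
P(15): 25·(15−2)=325≡13 → N
Q(16): 25·(16−2)=350≡12 → M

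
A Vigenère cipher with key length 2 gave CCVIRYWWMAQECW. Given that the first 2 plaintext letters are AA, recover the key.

Subtract each crib letter from the matching ciphertext letter (mod 26):
C(2)−A(0)=2 → C
C(2)−A(0)=2 → C

CC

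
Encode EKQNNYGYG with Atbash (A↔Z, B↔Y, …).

VPJMMBTBT

E(4) → V(21)
K(10) → P(15)
Q(16) → J(9)
N(13) → M(12)
N(13) → M(12)
Y(24) → B(1)
G(6) → T(19)
Y(24) → B(1)
G(6) → T(19)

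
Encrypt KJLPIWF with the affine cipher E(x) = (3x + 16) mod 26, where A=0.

K(10): 3·10+16=46≡20 → U
J(9): 3·9+16=43≡17 → R
L(11): 3·11+16=49≡23 → X
P(15): 3·15+16=61≡9 → J
I(8): 3·8+16=40≡14 → O
W(22): 3·22+16=82≡4 → E
F(5): 3·5+16=31≡5 → F

URXJOEF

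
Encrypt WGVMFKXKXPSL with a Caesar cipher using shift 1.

W(22): 22+1=23 → X
G(6): 6+1=7 → H
V(21): 21+1=22 → W
M(12): 12+1=13 → N
F(5): 5+1=6 → G
K(10): 10+1=11 → L
X(23): 23+1=24 → Y
K(10): 10+1=11 → L
X(23): 23+1=24 → Y
P(15): 15+1=16 → Q
S(18): 18+1=19 → T
L(11): 11+1=12 → M

XHWNGLYLYQTM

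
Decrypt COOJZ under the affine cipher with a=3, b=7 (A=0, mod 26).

The inverse of 3 mod 26 is 9, since 3·9=27≡1. Apply D(y)=9·(y−7) mod 26:
C(2): 9·(2−7)=-45≡7 → H
O(14): 9·(14−7)=63≡11 → L
O(14): 9·(14−7)=63≡11 → L
J(9): 9·(9−7)=18 → S
Z(25): 9·(25−7)=162≡6 → G

HLLSG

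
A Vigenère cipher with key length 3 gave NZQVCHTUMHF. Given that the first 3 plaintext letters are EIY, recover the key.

Subtract each crib letter from the matching ciphertext letter (mod 26):
N(13)−E(4)=9 → J
Z(25)−I(8)=17 → R
Q(16)−Y(24)=-8≡18 → S

JRS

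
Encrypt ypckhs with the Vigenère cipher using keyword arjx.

yglhhj

Repeat the key across the message: arjxar
y(24)+a(0): 24 → y
p(15)+r(17): 32≡6 → g
c(2)+j(9): 11 → l
k(10)+x(23): 33≡7 → h
h(7)+a(0): 7 → h
s(18)+r(17): 35≡9 → j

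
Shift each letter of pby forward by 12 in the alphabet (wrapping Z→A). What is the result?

p(15): 15+12=27≡1 → b
b(1): 1+12=13 → n
y(24): 24+12=36≡10 → k

bnk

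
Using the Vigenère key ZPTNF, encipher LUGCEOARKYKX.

Repeat the key across the message: ZPTNFZPTNFZP
L(11)+Z(25): 36≡10 → K
U(20)+P(15): 35≡9 → J
G(6)+T(19): 25 → Z
C(2)+N(13): 15 → P
E(4)+F(5): 9 → J
O(14)+Z(25): 39≡13 → N
A(0)+P(15): 15 → P
R(17)+T(19): 36≡10 → K
K(10)+N(13): 23 → X
Y(24)+F(5): 29≡3 → D
K(10)+Z(25): 35≡9 → J
X(23)+P(15): 38≡12 → M

KJZPJNPKXDJM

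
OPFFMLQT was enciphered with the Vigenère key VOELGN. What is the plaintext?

TBBUGYVF

Repeat the key across the ciphertext: VOELGNVO
O(14)−V(21): -7≡19 → T
P(15)−O(14): 1 → B
F(5)−E(4): 1 → B
F(5)−L(11): -6≡20 → U
M(12)−G(6): 6 → G
L(11)−N(13): -2≡24 → Y
Q(16)−V(21): -5≡21 → V
T(19)−O(14): 5 → F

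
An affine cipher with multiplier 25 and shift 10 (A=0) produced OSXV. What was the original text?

The inverse of 25 mod 26 is 25, since 25·25=625≡1. Apply D(y)=25·(y−10) mod 26:
O(14): 25·(14−10)=100≡22 → W
S(18): 25·(18−10)=200≡18 → S
X(23): 25·(23−10)=325≡13 → N
V(21): 25·(21−10)=275≡15 → P

WSNP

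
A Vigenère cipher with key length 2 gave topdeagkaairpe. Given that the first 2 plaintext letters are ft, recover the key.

Subtract each crib letter from the matching ciphertext letter (mod 26):
t(19)−f(5)=14 → o
o(14)−t(19)=-5≡21 → v

ov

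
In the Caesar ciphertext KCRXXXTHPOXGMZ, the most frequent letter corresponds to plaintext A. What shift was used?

The most frequent ciphertext letter is X (appears 4 times).
X is position 23; A is position 0.
Shift = 23.

23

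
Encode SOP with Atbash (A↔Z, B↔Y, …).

HLK

S(18) → H(7)
O(14) → L(11)
P(15) → K(10)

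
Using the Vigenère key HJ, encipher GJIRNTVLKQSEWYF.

NSPAUCCURZZNDHM

Repeat the key across the message: HJHJHJHJHJHJHJH
G(6)+H(7): 13 → N
J(9)+J(9): 18 → S
I(8)+H(7): 15 → P
R(17)+J(9): 26≡0 → A
N(13)+H(7): 20 → U
T(19)+J(9): 28≡2 → C
V(21)+H(7): 28≡2 → C
L(11)+J(9): 20 → U
K(10)+H(7): 17 → R
Q(16)+J(9): 25 → Z
S(18)+H(7): 25 → Z
E(4)+J(9): 13 → N
W(22)+H(7): 29≡3 → D
Y(24)+J(9): 33≡7 → H
F(5)+H(7): 12 → M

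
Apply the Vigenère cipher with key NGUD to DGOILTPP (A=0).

QMILYZJS

Repeat the key across the message: NGUDNGUD
D(3)+N(13): 16 → Q
G(6)+G(6): 12 → M
O(14)+U(20): 34≡8 → I
I(8)+D(3): 11 → L
L(11)+N(13): 24 → Y
T(19)+G(6): 25 → Z
P(15)+U(20): 35≡9 → J
P(15)+D(3): 18 → S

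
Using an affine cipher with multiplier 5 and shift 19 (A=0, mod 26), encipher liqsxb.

whvfey

l(11): 5·11+19=74≡22 → w
i(8): 5·8+19=59≡7 → h
q(16): 5·16+19=99≡21 → v
s(18): 5·18+19=109≡5 → f
x(23): 5·23+19=134≡4 → e
b(1): 5·1+19=24 → y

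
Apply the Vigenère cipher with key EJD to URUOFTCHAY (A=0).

YAXSOWGQDC

Repeat the key across the message: EJDEJDEJDE
U(20)+E(4): 24 → Y
R(17)+J(9): 26≡0 → A
U(20)+D(3): 23 → X
O(14)+E(4): 18 → S
F(5)+J(9): 14 → O
T(19)+D(3): 22 → W
C(2)+E(4): 6 → G
H(7)+J(9): 16 → Q
A(0)+D(3): 3 → D
Y(24)+E(4): 28≡2 → C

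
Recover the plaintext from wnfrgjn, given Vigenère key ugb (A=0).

chexait

Repeat the key across the ciphertext: ugbugbu
w(22)−u(20): 2 → c
n(13)−g(6): 7 → h
f(5)−b(1): 4 → e
r(17)−u(20): -3≡23 → x
g(6)−g(6): 0 → a
j(9)−b(1): 8 → i
n(13)−u(20): -7≡19 → t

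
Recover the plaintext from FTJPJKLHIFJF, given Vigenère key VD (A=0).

KQOMOHQENCOC

Repeat the key across the ciphertext: VDVDVDVDVDVD
F(5)−V(21): -16≡10 → K
T(19)−D(3): 16 → Q
J(9)−V(21): -12≡14 → O
P(15)−D(3): 12 → M
J(9)−V(21): -12≡14 → O
K(10)−D(3): 7 → H
L(11)−V(21): -10≡16 → Q
H(7)−D(3): 4 → E
I(8)−V(21): -13≡13 → N
F(5)−D(3): 2 → C
J(9)−V(21): -12≡14 → O
F(5)−D(3): 2 → C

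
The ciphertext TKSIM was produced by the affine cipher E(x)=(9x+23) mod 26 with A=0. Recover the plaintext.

The inverse of 9 mod 26 is 3, since 9·3=27≡1. Apply D(y)=3·(y−23) mod 26:
T(19): 3·(19−23)=-12≡14 → O
K(10): 3·(10−23)=-39≡13 → N
S(18): 3·(18−23)=-15≡11 → L
I(8): 3·(8−23)=-45≡7 → H
M(12): 3·(12−23)=-33≡19 → T

ONLHT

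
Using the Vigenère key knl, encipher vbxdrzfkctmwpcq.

Repeat the key across the message: knlknlknlknlknl
v(21)+k(10): 31≡5 → f
b(1)+n(13): 14 → o
x(23)+l(11): 34≡8 → i
d(3)+k(10): 13 → n
r(17)+n(13): 30≡4 → e
z(25)+l(11): 36≡10 → k
f(5)+k(10): 15 → p
k(10)+n(13): 23 → x
c(2)+l(11): 13 → n
t(19)+k(10): 29≡3 → d
m(12)+n(13): 25 → z
w(22)+l(11): 33≡7 → h
p(15)+k(10): 25 → z
c(2)+n(13): 15 → p
q(16)+l(11): 27≡1 → b

foinekpxndzhzpb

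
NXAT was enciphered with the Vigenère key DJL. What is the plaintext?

Repeat the key across the ciphertext: DJLD
N(13)−D(3): 10 → K
X(23)−J(9): 14 → O
A(0)−L(11): -11≡15 → P
T(19)−D(3): 16 → Q

KOPQ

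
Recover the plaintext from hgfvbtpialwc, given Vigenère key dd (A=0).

Repeat the key across the ciphertext: dddddddddddd
h(7)−d(3): 4 → e
g(6)−d(3): 3 → d
f(5)−d(3): 2 → c
v(21)−d(3): 18 → s
b(1)−d(3): -2≡24 → y
t(19)−d(3): 16 → q
p(15)−d(3): 12 → m
i(8)−d(3): 5 → f
a(0)−d(3): -3≡23 → x
l(11)−d(3): 8 → i
w(22)−d(3): 19 → t
c(2)−d(3): -1≡25 → z

edcsyqmfxitz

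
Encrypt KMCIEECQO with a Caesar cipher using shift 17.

BDTZVVTHF

K(10): 10+17=27≡1 → B
M(12): 12+17=29≡3 → D
C(2): 2+17=19 → T
I(8): 8+17=25 → Z
E(4): 4+17=21 → V
E(4): 4+17=21 → V
C(2): 2+17=19 → T
Q(16): 16+17=33≡7 → H
O(14): 14+17=31≡5 → F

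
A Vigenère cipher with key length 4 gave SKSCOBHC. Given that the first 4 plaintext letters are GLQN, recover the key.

MZCP

Subtract each crib letter from the matching ciphertext letter (mod 26):
S(18)−G(6)=12 → M
K(10)−L(11)=-1≡25 → Z
S(18)−Q(16)=2 → C
C(2)−N(13)=-11≡15 → P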